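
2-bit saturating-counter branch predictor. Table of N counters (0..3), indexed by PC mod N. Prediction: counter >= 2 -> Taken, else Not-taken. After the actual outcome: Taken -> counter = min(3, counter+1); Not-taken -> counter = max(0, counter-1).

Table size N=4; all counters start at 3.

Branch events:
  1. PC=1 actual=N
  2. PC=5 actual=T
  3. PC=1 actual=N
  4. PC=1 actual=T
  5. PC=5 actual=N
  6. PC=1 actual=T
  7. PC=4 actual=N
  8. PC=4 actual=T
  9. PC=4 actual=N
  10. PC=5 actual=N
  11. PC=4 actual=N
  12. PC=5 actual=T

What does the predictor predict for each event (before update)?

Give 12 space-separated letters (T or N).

Ev 1: PC=1 idx=1 pred=T actual=N -> ctr[1]=2
Ev 2: PC=5 idx=1 pred=T actual=T -> ctr[1]=3
Ev 3: PC=1 idx=1 pred=T actual=N -> ctr[1]=2
Ev 4: PC=1 idx=1 pred=T actual=T -> ctr[1]=3
Ev 5: PC=5 idx=1 pred=T actual=N -> ctr[1]=2
Ev 6: PC=1 idx=1 pred=T actual=T -> ctr[1]=3
Ev 7: PC=4 idx=0 pred=T actual=N -> ctr[0]=2
Ev 8: PC=4 idx=0 pred=T actual=T -> ctr[0]=3
Ev 9: PC=4 idx=0 pred=T actual=N -> ctr[0]=2
Ev 10: PC=5 idx=1 pred=T actual=N -> ctr[1]=2
Ev 11: PC=4 idx=0 pred=T actual=N -> ctr[0]=1
Ev 12: PC=5 idx=1 pred=T actual=T -> ctr[1]=3

Answer: T T T T T T T T T T T T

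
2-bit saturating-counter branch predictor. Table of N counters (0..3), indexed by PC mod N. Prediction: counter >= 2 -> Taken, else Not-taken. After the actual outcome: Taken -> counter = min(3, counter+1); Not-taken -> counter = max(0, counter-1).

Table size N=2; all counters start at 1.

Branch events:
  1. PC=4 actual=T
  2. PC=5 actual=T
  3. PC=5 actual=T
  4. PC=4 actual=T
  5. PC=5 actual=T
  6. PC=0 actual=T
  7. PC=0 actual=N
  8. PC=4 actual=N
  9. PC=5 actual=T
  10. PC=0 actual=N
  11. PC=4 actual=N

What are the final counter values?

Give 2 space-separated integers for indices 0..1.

Ev 1: PC=4 idx=0 pred=N actual=T -> ctr[0]=2
Ev 2: PC=5 idx=1 pred=N actual=T -> ctr[1]=2
Ev 3: PC=5 idx=1 pred=T actual=T -> ctr[1]=3
Ev 4: PC=4 idx=0 pred=T actual=T -> ctr[0]=3
Ev 5: PC=5 idx=1 pred=T actual=T -> ctr[1]=3
Ev 6: PC=0 idx=0 pred=T actual=T -> ctr[0]=3
Ev 7: PC=0 idx=0 pred=T actual=N -> ctr[0]=2
Ev 8: PC=4 idx=0 pred=T actual=N -> ctr[0]=1
Ev 9: PC=5 idx=1 pred=T actual=T -> ctr[1]=3
Ev 10: PC=0 idx=0 pred=N actual=N -> ctr[0]=0
Ev 11: PC=4 idx=0 pred=N actual=N -> ctr[0]=0

Answer: 0 3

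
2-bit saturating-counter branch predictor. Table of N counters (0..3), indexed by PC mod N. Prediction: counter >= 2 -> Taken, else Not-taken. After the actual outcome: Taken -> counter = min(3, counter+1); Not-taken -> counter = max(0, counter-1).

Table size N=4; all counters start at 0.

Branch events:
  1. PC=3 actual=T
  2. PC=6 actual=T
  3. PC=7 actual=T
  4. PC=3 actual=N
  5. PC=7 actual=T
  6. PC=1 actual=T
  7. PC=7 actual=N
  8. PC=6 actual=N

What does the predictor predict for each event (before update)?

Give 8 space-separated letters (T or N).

Ev 1: PC=3 idx=3 pred=N actual=T -> ctr[3]=1
Ev 2: PC=6 idx=2 pred=N actual=T -> ctr[2]=1
Ev 3: PC=7 idx=3 pred=N actual=T -> ctr[3]=2
Ev 4: PC=3 idx=3 pred=T actual=N -> ctr[3]=1
Ev 5: PC=7 idx=3 pred=N actual=T -> ctr[3]=2
Ev 6: PC=1 idx=1 pred=N actual=T -> ctr[1]=1
Ev 7: PC=7 idx=3 pred=T actual=N -> ctr[3]=1
Ev 8: PC=6 idx=2 pred=N actual=N -> ctr[2]=0

Answer: N N N T N N T N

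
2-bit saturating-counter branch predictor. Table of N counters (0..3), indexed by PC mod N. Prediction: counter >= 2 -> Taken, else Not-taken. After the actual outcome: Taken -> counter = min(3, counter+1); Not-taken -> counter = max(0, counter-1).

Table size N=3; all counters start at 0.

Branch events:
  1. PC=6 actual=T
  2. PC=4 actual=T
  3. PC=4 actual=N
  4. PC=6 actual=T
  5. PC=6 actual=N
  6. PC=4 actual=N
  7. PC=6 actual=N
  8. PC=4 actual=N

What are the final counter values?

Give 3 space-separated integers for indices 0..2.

Answer: 0 0 0

Derivation:
Ev 1: PC=6 idx=0 pred=N actual=T -> ctr[0]=1
Ev 2: PC=4 idx=1 pred=N actual=T -> ctr[1]=1
Ev 3: PC=4 idx=1 pred=N actual=N -> ctr[1]=0
Ev 4: PC=6 idx=0 pred=N actual=T -> ctr[0]=2
Ev 5: PC=6 idx=0 pred=T actual=N -> ctr[0]=1
Ev 6: PC=4 idx=1 pred=N actual=N -> ctr[1]=0
Ev 7: PC=6 idx=0 pred=N actual=N -> ctr[0]=0
Ev 8: PC=4 idx=1 pred=N actual=N -> ctr[1]=0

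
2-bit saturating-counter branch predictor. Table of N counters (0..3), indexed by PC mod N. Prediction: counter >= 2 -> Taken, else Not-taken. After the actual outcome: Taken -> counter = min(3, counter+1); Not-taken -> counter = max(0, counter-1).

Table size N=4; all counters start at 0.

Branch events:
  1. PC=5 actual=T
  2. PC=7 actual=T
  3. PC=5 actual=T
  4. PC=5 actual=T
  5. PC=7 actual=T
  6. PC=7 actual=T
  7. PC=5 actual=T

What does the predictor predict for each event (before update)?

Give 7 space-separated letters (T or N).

Answer: N N N T N T T

Derivation:
Ev 1: PC=5 idx=1 pred=N actual=T -> ctr[1]=1
Ev 2: PC=7 idx=3 pred=N actual=T -> ctr[3]=1
Ev 3: PC=5 idx=1 pred=N actual=T -> ctr[1]=2
Ev 4: PC=5 idx=1 pred=T actual=T -> ctr[1]=3
Ev 5: PC=7 idx=3 pred=N actual=T -> ctr[3]=2
Ev 6: PC=7 idx=3 pred=T actual=T -> ctr[3]=3
Ev 7: PC=5 idx=1 pred=T actual=T -> ctr[1]=3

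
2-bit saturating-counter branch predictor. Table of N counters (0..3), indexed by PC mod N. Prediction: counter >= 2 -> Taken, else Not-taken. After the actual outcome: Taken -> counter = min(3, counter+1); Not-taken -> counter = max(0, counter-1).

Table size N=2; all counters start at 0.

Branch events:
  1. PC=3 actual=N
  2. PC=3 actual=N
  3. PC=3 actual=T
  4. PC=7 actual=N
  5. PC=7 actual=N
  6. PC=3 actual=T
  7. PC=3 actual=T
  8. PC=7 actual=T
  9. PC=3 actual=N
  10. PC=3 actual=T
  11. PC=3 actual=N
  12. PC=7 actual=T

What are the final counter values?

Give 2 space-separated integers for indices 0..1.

Ev 1: PC=3 idx=1 pred=N actual=N -> ctr[1]=0
Ev 2: PC=3 idx=1 pred=N actual=N -> ctr[1]=0
Ev 3: PC=3 idx=1 pred=N actual=T -> ctr[1]=1
Ev 4: PC=7 idx=1 pred=N actual=N -> ctr[1]=0
Ev 5: PC=7 idx=1 pred=N actual=N -> ctr[1]=0
Ev 6: PC=3 idx=1 pred=N actual=T -> ctr[1]=1
Ev 7: PC=3 idx=1 pred=N actual=T -> ctr[1]=2
Ev 8: PC=7 idx=1 pred=T actual=T -> ctr[1]=3
Ev 9: PC=3 idx=1 pred=T actual=N -> ctr[1]=2
Ev 10: PC=3 idx=1 pred=T actual=T -> ctr[1]=3
Ev 11: PC=3 idx=1 pred=T actual=N -> ctr[1]=2
Ev 12: PC=7 idx=1 pred=T actual=T -> ctr[1]=3

Answer: 0 3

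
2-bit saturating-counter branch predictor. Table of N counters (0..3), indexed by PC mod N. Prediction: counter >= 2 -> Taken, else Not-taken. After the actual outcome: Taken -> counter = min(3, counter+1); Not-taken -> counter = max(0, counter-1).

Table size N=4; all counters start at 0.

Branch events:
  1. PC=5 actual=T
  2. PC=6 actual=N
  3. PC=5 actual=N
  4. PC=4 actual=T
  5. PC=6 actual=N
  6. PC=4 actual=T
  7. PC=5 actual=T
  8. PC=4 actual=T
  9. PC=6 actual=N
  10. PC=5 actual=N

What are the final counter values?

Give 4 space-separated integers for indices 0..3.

Answer: 3 0 0 0

Derivation:
Ev 1: PC=5 idx=1 pred=N actual=T -> ctr[1]=1
Ev 2: PC=6 idx=2 pred=N actual=N -> ctr[2]=0
Ev 3: PC=5 idx=1 pred=N actual=N -> ctr[1]=0
Ev 4: PC=4 idx=0 pred=N actual=T -> ctr[0]=1
Ev 5: PC=6 idx=2 pred=N actual=N -> ctr[2]=0
Ev 6: PC=4 idx=0 pred=N actual=T -> ctr[0]=2
Ev 7: PC=5 idx=1 pred=N actual=T -> ctr[1]=1
Ev 8: PC=4 idx=0 pred=T actual=T -> ctr[0]=3
Ev 9: PC=6 idx=2 pred=N actual=N -> ctr[2]=0
Ev 10: PC=5 idx=1 pred=N actual=N -> ctr[1]=0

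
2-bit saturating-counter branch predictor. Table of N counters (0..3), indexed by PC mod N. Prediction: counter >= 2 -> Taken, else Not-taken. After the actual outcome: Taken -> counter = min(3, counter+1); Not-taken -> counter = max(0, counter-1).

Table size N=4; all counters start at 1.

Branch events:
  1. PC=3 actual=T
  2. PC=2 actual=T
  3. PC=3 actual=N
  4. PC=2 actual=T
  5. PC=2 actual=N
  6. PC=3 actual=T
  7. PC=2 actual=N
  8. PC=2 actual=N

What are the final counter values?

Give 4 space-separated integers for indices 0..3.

Answer: 1 1 0 2

Derivation:
Ev 1: PC=3 idx=3 pred=N actual=T -> ctr[3]=2
Ev 2: PC=2 idx=2 pred=N actual=T -> ctr[2]=2
Ev 3: PC=3 idx=3 pred=T actual=N -> ctr[3]=1
Ev 4: PC=2 idx=2 pred=T actual=T -> ctr[2]=3
Ev 5: PC=2 idx=2 pred=T actual=N -> ctr[2]=2
Ev 6: PC=3 idx=3 pred=N actual=T -> ctr[3]=2
Ev 7: PC=2 idx=2 pred=T actual=N -> ctr[2]=1
Ev 8: PC=2 idx=2 pred=N actual=N -> ctr[2]=0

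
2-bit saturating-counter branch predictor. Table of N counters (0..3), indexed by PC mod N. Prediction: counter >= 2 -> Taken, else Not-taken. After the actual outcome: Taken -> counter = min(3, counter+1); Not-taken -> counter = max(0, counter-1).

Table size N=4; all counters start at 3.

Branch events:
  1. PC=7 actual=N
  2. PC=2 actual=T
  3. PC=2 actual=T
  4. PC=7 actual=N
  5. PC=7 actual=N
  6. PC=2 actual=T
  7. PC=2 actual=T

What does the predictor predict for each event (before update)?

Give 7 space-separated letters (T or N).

Answer: T T T T N T T

Derivation:
Ev 1: PC=7 idx=3 pred=T actual=N -> ctr[3]=2
Ev 2: PC=2 idx=2 pred=T actual=T -> ctr[2]=3
Ev 3: PC=2 idx=2 pred=T actual=T -> ctr[2]=3
Ev 4: PC=7 idx=3 pred=T actual=N -> ctr[3]=1
Ev 5: PC=7 idx=3 pred=N actual=N -> ctr[3]=0
Ev 6: PC=2 idx=2 pred=T actual=T -> ctr[2]=3
Ev 7: PC=2 idx=2 pred=T actual=T -> ctr[2]=3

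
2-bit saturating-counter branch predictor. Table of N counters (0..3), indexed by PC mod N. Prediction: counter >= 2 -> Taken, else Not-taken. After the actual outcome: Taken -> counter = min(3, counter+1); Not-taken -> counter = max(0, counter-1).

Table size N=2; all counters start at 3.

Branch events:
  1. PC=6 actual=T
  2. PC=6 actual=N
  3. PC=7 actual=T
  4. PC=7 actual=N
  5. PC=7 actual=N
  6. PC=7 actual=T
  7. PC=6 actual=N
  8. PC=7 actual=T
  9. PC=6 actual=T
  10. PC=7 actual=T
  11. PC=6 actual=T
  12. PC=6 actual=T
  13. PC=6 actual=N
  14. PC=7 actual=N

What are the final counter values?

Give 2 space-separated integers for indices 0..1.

Ev 1: PC=6 idx=0 pred=T actual=T -> ctr[0]=3
Ev 2: PC=6 idx=0 pred=T actual=N -> ctr[0]=2
Ev 3: PC=7 idx=1 pred=T actual=T -> ctr[1]=3
Ev 4: PC=7 idx=1 pred=T actual=N -> ctr[1]=2
Ev 5: PC=7 idx=1 pred=T actual=N -> ctr[1]=1
Ev 6: PC=7 idx=1 pred=N actual=T -> ctr[1]=2
Ev 7: PC=6 idx=0 pred=T actual=N -> ctr[0]=1
Ev 8: PC=7 idx=1 pred=T actual=T -> ctr[1]=3
Ev 9: PC=6 idx=0 pred=N actual=T -> ctr[0]=2
Ev 10: PC=7 idx=1 pred=T actual=T -> ctr[1]=3
Ev 11: PC=6 idx=0 pred=T actual=T -> ctr[0]=3
Ev 12: PC=6 idx=0 pred=T actual=T -> ctr[0]=3
Ev 13: PC=6 idx=0 pred=T actual=N -> ctr[0]=2
Ev 14: PC=7 idx=1 pred=T actual=N -> ctr[1]=2

Answer: 2 2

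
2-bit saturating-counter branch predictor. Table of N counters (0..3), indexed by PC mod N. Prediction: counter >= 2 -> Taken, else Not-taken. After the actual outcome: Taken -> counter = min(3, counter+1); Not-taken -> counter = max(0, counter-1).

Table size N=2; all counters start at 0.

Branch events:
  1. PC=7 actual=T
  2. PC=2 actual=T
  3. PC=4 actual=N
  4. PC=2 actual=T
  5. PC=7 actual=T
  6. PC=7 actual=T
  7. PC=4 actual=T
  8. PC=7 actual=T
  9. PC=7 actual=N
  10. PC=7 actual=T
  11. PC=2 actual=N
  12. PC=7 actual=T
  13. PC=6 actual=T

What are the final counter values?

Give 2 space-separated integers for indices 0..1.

Answer: 2 3

Derivation:
Ev 1: PC=7 idx=1 pred=N actual=T -> ctr[1]=1
Ev 2: PC=2 idx=0 pred=N actual=T -> ctr[0]=1
Ev 3: PC=4 idx=0 pred=N actual=N -> ctr[0]=0
Ev 4: PC=2 idx=0 pred=N actual=T -> ctr[0]=1
Ev 5: PC=7 idx=1 pred=N actual=T -> ctr[1]=2
Ev 6: PC=7 idx=1 pred=T actual=T -> ctr[1]=3
Ev 7: PC=4 idx=0 pred=N actual=T -> ctr[0]=2
Ev 8: PC=7 idx=1 pred=T actual=T -> ctr[1]=3
Ev 9: PC=7 idx=1 pred=T actual=N -> ctr[1]=2
Ev 10: PC=7 idx=1 pred=T actual=T -> ctr[1]=3
Ev 11: PC=2 idx=0 pred=T actual=N -> ctr[0]=1
Ev 12: PC=7 idx=1 pred=T actual=T -> ctr[1]=3
Ev 13: PC=6 idx=0 pred=N actual=T -> ctr[0]=2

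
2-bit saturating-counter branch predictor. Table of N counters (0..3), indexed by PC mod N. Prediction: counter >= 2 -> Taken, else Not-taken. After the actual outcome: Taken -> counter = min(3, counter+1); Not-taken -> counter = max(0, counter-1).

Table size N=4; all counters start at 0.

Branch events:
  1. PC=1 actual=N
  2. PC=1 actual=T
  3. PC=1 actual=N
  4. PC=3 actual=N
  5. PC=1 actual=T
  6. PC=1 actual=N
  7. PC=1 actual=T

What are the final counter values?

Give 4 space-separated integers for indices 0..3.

Ev 1: PC=1 idx=1 pred=N actual=N -> ctr[1]=0
Ev 2: PC=1 idx=1 pred=N actual=T -> ctr[1]=1
Ev 3: PC=1 idx=1 pred=N actual=N -> ctr[1]=0
Ev 4: PC=3 idx=3 pred=N actual=N -> ctr[3]=0
Ev 5: PC=1 idx=1 pred=N actual=T -> ctr[1]=1
Ev 6: PC=1 idx=1 pred=N actual=N -> ctr[1]=0
Ev 7: PC=1 idx=1 pred=N actual=T -> ctr[1]=1

Answer: 0 1 0 0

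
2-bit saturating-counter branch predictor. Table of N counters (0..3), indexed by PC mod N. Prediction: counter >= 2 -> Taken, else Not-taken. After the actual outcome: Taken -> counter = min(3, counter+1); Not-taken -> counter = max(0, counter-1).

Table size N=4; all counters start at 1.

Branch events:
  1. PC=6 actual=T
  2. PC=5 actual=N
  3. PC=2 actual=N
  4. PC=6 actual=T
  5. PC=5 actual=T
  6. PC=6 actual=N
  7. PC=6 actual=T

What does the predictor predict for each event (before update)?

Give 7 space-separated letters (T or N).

Ev 1: PC=6 idx=2 pred=N actual=T -> ctr[2]=2
Ev 2: PC=5 idx=1 pred=N actual=N -> ctr[1]=0
Ev 3: PC=2 idx=2 pred=T actual=N -> ctr[2]=1
Ev 4: PC=6 idx=2 pred=N actual=T -> ctr[2]=2
Ev 5: PC=5 idx=1 pred=N actual=T -> ctr[1]=1
Ev 6: PC=6 idx=2 pred=T actual=N -> ctr[2]=1
Ev 7: PC=6 idx=2 pred=N actual=T -> ctr[2]=2

Answer: N N T N N T N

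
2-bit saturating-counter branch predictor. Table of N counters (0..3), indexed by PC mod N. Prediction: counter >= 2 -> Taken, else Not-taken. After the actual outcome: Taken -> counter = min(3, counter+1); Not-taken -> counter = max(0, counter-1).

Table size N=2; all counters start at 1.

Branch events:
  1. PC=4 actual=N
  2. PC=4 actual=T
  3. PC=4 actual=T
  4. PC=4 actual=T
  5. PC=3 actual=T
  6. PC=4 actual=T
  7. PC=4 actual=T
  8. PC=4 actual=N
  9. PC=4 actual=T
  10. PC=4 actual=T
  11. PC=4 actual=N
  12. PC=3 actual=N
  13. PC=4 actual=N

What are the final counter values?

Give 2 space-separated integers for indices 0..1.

Ev 1: PC=4 idx=0 pred=N actual=N -> ctr[0]=0
Ev 2: PC=4 idx=0 pred=N actual=T -> ctr[0]=1
Ev 3: PC=4 idx=0 pred=N actual=T -> ctr[0]=2
Ev 4: PC=4 idx=0 pred=T actual=T -> ctr[0]=3
Ev 5: PC=3 idx=1 pred=N actual=T -> ctr[1]=2
Ev 6: PC=4 idx=0 pred=T actual=T -> ctr[0]=3
Ev 7: PC=4 idx=0 pred=T actual=T -> ctr[0]=3
Ev 8: PC=4 idx=0 pred=T actual=N -> ctr[0]=2
Ev 9: PC=4 idx=0 pred=T actual=T -> ctr[0]=3
Ev 10: PC=4 idx=0 pred=T actual=T -> ctr[0]=3
Ev 11: PC=4 idx=0 pred=T actual=N -> ctr[0]=2
Ev 12: PC=3 idx=1 pred=T actual=N -> ctr[1]=1
Ev 13: PC=4 idx=0 pred=T actual=N -> ctr[0]=1

Answer: 1 1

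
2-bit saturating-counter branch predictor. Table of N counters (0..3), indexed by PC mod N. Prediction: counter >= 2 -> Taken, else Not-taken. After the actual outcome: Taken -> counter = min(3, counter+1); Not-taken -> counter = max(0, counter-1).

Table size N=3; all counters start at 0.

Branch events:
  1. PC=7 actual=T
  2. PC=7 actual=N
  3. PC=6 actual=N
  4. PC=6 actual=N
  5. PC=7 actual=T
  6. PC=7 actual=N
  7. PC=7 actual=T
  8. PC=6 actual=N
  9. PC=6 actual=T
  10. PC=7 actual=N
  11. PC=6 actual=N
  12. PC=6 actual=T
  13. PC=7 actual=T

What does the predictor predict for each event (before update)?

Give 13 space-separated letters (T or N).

Answer: N N N N N N N N N N N N N

Derivation:
Ev 1: PC=7 idx=1 pred=N actual=T -> ctr[1]=1
Ev 2: PC=7 idx=1 pred=N actual=N -> ctr[1]=0
Ev 3: PC=6 idx=0 pred=N actual=N -> ctr[0]=0
Ev 4: PC=6 idx=0 pred=N actual=N -> ctr[0]=0
Ev 5: PC=7 idx=1 pred=N actual=T -> ctr[1]=1
Ev 6: PC=7 idx=1 pred=N actual=N -> ctr[1]=0
Ev 7: PC=7 idx=1 pred=N actual=T -> ctr[1]=1
Ev 8: PC=6 idx=0 pred=N actual=N -> ctr[0]=0
Ev 9: PC=6 idx=0 pred=N actual=T -> ctr[0]=1
Ev 10: PC=7 idx=1 pred=N actual=N -> ctr[1]=0
Ev 11: PC=6 idx=0 pred=N actual=N -> ctr[0]=0
Ev 12: PC=6 idx=0 pred=N actual=T -> ctr[0]=1
Ev 13: PC=7 idx=1 pred=N actual=T -> ctr[1]=1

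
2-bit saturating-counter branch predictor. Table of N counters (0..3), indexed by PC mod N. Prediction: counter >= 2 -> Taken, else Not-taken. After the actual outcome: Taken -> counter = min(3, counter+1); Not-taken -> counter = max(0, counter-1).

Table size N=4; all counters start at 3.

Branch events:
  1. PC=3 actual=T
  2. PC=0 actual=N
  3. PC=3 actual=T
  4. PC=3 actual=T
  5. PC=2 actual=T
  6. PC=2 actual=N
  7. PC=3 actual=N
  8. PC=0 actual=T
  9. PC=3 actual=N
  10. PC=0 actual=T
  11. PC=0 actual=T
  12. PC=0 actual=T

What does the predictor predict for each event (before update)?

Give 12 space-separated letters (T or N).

Ev 1: PC=3 idx=3 pred=T actual=T -> ctr[3]=3
Ev 2: PC=0 idx=0 pred=T actual=N -> ctr[0]=2
Ev 3: PC=3 idx=3 pred=T actual=T -> ctr[3]=3
Ev 4: PC=3 idx=3 pred=T actual=T -> ctr[3]=3
Ev 5: PC=2 idx=2 pred=T actual=T -> ctr[2]=3
Ev 6: PC=2 idx=2 pred=T actual=N -> ctr[2]=2
Ev 7: PC=3 idx=3 pred=T actual=N -> ctr[3]=2
Ev 8: PC=0 idx=0 pred=T actual=T -> ctr[0]=3
Ev 9: PC=3 idx=3 pred=T actual=N -> ctr[3]=1
Ev 10: PC=0 idx=0 pred=T actual=T -> ctr[0]=3
Ev 11: PC=0 idx=0 pred=T actual=T -> ctr[0]=3
Ev 12: PC=0 idx=0 pred=T actual=T -> ctr[0]=3

Answer: T T T T T T T T T T T T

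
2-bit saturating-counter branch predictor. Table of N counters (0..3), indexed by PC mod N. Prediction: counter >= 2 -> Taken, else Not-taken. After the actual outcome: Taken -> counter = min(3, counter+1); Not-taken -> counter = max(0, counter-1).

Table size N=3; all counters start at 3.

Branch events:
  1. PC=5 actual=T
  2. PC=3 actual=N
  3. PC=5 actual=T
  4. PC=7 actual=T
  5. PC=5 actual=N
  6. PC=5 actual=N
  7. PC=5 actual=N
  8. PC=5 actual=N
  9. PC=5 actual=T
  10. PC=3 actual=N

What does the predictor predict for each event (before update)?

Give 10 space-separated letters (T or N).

Answer: T T T T T T N N N T

Derivation:
Ev 1: PC=5 idx=2 pred=T actual=T -> ctr[2]=3
Ev 2: PC=3 idx=0 pred=T actual=N -> ctr[0]=2
Ev 3: PC=5 idx=2 pred=T actual=T -> ctr[2]=3
Ev 4: PC=7 idx=1 pred=T actual=T -> ctr[1]=3
Ev 5: PC=5 idx=2 pred=T actual=N -> ctr[2]=2
Ev 6: PC=5 idx=2 pred=T actual=N -> ctr[2]=1
Ev 7: PC=5 idx=2 pred=N actual=N -> ctr[2]=0
Ev 8: PC=5 idx=2 pred=N actual=N -> ctr[2]=0
Ev 9: PC=5 idx=2 pred=N actual=T -> ctr[2]=1
Ev 10: PC=3 idx=0 pred=T actual=N -> ctr[0]=1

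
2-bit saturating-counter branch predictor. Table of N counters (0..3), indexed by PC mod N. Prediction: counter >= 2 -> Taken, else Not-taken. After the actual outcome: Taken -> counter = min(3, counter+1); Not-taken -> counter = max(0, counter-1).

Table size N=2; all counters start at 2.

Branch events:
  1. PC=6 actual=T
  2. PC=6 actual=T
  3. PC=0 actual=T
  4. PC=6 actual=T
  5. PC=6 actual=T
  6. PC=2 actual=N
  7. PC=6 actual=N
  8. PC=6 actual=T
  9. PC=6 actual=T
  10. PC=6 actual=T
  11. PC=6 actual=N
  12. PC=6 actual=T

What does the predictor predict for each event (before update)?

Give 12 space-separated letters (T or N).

Answer: T T T T T T T N T T T T

Derivation:
Ev 1: PC=6 idx=0 pred=T actual=T -> ctr[0]=3
Ev 2: PC=6 idx=0 pred=T actual=T -> ctr[0]=3
Ev 3: PC=0 idx=0 pred=T actual=T -> ctr[0]=3
Ev 4: PC=6 idx=0 pred=T actual=T -> ctr[0]=3
Ev 5: PC=6 idx=0 pred=T actual=T -> ctr[0]=3
Ev 6: PC=2 idx=0 pred=T actual=N -> ctr[0]=2
Ev 7: PC=6 idx=0 pred=T actual=N -> ctr[0]=1
Ev 8: PC=6 idx=0 pred=N actual=T -> ctr[0]=2
Ev 9: PC=6 idx=0 pred=T actual=T -> ctr[0]=3
Ev 10: PC=6 idx=0 pred=T actual=T -> ctr[0]=3
Ev 11: PC=6 idx=0 pred=T actual=N -> ctr[0]=2
Ev 12: PC=6 idx=0 pred=T actual=T -> ctr[0]=3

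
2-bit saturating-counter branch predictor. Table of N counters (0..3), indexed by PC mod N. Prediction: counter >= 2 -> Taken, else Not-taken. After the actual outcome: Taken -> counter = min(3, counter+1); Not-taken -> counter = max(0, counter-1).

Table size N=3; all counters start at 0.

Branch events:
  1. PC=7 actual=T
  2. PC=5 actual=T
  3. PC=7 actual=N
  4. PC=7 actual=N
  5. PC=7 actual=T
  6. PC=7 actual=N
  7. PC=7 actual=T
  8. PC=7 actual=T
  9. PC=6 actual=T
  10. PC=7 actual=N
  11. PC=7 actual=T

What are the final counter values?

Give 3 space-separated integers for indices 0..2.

Ev 1: PC=7 idx=1 pred=N actual=T -> ctr[1]=1
Ev 2: PC=5 idx=2 pred=N actual=T -> ctr[2]=1
Ev 3: PC=7 idx=1 pred=N actual=N -> ctr[1]=0
Ev 4: PC=7 idx=1 pred=N actual=N -> ctr[1]=0
Ev 5: PC=7 idx=1 pred=N actual=T -> ctr[1]=1
Ev 6: PC=7 idx=1 pred=N actual=N -> ctr[1]=0
Ev 7: PC=7 idx=1 pred=N actual=T -> ctr[1]=1
Ev 8: PC=7 idx=1 pred=N actual=T -> ctr[1]=2
Ev 9: PC=6 idx=0 pred=N actual=T -> ctr[0]=1
Ev 10: PC=7 idx=1 pred=T actual=N -> ctr[1]=1
Ev 11: PC=7 idx=1 pred=N actual=T -> ctr[1]=2

Answer: 1 2 1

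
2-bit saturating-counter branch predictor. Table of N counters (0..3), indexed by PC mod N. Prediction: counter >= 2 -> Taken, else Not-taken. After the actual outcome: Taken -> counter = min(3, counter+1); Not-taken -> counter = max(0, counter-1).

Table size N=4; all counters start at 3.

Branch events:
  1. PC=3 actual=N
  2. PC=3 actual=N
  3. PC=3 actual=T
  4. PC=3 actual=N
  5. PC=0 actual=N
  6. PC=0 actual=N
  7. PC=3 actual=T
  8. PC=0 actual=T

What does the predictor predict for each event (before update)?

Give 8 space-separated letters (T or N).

Ev 1: PC=3 idx=3 pred=T actual=N -> ctr[3]=2
Ev 2: PC=3 idx=3 pred=T actual=N -> ctr[3]=1
Ev 3: PC=3 idx=3 pred=N actual=T -> ctr[3]=2
Ev 4: PC=3 idx=3 pred=T actual=N -> ctr[3]=1
Ev 5: PC=0 idx=0 pred=T actual=N -> ctr[0]=2
Ev 6: PC=0 idx=0 pred=T actual=N -> ctr[0]=1
Ev 7: PC=3 idx=3 pred=N actual=T -> ctr[3]=2
Ev 8: PC=0 idx=0 pred=N actual=T -> ctr[0]=2

Answer: T T N T T T N N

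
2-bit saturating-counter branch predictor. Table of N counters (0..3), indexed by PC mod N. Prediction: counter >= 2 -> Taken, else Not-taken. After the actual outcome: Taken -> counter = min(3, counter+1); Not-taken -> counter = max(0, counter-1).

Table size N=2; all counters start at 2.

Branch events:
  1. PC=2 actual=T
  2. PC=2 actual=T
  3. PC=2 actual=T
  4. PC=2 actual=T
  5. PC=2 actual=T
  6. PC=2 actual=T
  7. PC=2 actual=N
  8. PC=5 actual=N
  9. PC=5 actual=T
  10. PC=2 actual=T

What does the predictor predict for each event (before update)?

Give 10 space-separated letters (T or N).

Answer: T T T T T T T T N T

Derivation:
Ev 1: PC=2 idx=0 pred=T actual=T -> ctr[0]=3
Ev 2: PC=2 idx=0 pred=T actual=T -> ctr[0]=3
Ev 3: PC=2 idx=0 pred=T actual=T -> ctr[0]=3
Ev 4: PC=2 idx=0 pred=T actual=T -> ctr[0]=3
Ev 5: PC=2 idx=0 pred=T actual=T -> ctr[0]=3
Ev 6: PC=2 idx=0 pred=T actual=T -> ctr[0]=3
Ev 7: PC=2 idx=0 pred=T actual=N -> ctr[0]=2
Ev 8: PC=5 idx=1 pred=T actual=N -> ctr[1]=1
Ev 9: PC=5 idx=1 pred=N actual=T -> ctr[1]=2
Ev 10: PC=2 idx=0 pred=T actual=T -> ctr[0]=3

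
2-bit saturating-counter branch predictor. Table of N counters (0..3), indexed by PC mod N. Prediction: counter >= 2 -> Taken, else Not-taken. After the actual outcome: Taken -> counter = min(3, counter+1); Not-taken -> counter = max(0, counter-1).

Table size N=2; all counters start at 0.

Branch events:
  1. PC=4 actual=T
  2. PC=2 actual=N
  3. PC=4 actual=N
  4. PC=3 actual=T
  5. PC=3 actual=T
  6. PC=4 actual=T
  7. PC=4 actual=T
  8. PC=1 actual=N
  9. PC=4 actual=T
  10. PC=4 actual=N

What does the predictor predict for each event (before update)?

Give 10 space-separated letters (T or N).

Ev 1: PC=4 idx=0 pred=N actual=T -> ctr[0]=1
Ev 2: PC=2 idx=0 pred=N actual=N -> ctr[0]=0
Ev 3: PC=4 idx=0 pred=N actual=N -> ctr[0]=0
Ev 4: PC=3 idx=1 pred=N actual=T -> ctr[1]=1
Ev 5: PC=3 idx=1 pred=N actual=T -> ctr[1]=2
Ev 6: PC=4 idx=0 pred=N actual=T -> ctr[0]=1
Ev 7: PC=4 idx=0 pred=N actual=T -> ctr[0]=2
Ev 8: PC=1 idx=1 pred=T actual=N -> ctr[1]=1
Ev 9: PC=4 idx=0 pred=T actual=T -> ctr[0]=3
Ev 10: PC=4 idx=0 pred=T actual=N -> ctr[0]=2

Answer: N N N N N N N T T T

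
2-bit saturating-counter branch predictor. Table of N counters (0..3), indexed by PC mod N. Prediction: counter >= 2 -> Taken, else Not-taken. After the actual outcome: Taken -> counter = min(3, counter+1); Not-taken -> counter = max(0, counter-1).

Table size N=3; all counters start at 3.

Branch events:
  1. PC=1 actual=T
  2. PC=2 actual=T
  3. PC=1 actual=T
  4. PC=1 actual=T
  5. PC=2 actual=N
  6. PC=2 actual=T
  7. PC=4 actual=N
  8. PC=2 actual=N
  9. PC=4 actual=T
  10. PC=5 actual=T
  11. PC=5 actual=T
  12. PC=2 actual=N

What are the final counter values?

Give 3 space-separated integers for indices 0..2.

Ev 1: PC=1 idx=1 pred=T actual=T -> ctr[1]=3
Ev 2: PC=2 idx=2 pred=T actual=T -> ctr[2]=3
Ev 3: PC=1 idx=1 pred=T actual=T -> ctr[1]=3
Ev 4: PC=1 idx=1 pred=T actual=T -> ctr[1]=3
Ev 5: PC=2 idx=2 pred=T actual=N -> ctr[2]=2
Ev 6: PC=2 idx=2 pred=T actual=T -> ctr[2]=3
Ev 7: PC=4 idx=1 pred=T actual=N -> ctr[1]=2
Ev 8: PC=2 idx=2 pred=T actual=N -> ctr[2]=2
Ev 9: PC=4 idx=1 pred=T actual=T -> ctr[1]=3
Ev 10: PC=5 idx=2 pred=T actual=T -> ctr[2]=3
Ev 11: PC=5 idx=2 pred=T actual=T -> ctr[2]=3
Ev 12: PC=2 idx=2 pred=T actual=N -> ctr[2]=2

Answer: 3 3 2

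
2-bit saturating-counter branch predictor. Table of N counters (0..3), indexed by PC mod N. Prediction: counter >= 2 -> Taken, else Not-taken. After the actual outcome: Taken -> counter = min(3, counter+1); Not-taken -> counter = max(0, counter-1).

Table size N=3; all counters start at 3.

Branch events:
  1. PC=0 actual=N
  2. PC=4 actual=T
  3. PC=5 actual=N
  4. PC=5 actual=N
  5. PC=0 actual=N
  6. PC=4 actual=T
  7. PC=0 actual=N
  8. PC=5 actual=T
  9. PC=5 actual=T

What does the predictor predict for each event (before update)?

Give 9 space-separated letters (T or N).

Ev 1: PC=0 idx=0 pred=T actual=N -> ctr[0]=2
Ev 2: PC=4 idx=1 pred=T actual=T -> ctr[1]=3
Ev 3: PC=5 idx=2 pred=T actual=N -> ctr[2]=2
Ev 4: PC=5 idx=2 pred=T actual=N -> ctr[2]=1
Ev 5: PC=0 idx=0 pred=T actual=N -> ctr[0]=1
Ev 6: PC=4 idx=1 pred=T actual=T -> ctr[1]=3
Ev 7: PC=0 idx=0 pred=N actual=N -> ctr[0]=0
Ev 8: PC=5 idx=2 pred=N actual=T -> ctr[2]=2
Ev 9: PC=5 idx=2 pred=T actual=T -> ctr[2]=3

Answer: T T T T T T N N T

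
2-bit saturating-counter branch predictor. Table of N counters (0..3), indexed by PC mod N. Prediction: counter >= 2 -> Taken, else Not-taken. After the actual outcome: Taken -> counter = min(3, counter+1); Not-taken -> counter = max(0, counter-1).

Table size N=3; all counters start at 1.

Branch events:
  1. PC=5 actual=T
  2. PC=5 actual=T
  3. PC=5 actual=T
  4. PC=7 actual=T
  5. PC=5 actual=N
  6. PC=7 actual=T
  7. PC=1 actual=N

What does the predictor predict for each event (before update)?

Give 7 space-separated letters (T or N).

Ev 1: PC=5 idx=2 pred=N actual=T -> ctr[2]=2
Ev 2: PC=5 idx=2 pred=T actual=T -> ctr[2]=3
Ev 3: PC=5 idx=2 pred=T actual=T -> ctr[2]=3
Ev 4: PC=7 idx=1 pred=N actual=T -> ctr[1]=2
Ev 5: PC=5 idx=2 pred=T actual=N -> ctr[2]=2
Ev 6: PC=7 idx=1 pred=T actual=T -> ctr[1]=3
Ev 7: PC=1 idx=1 pred=T actual=N -> ctr[1]=2

Answer: N T T N T T T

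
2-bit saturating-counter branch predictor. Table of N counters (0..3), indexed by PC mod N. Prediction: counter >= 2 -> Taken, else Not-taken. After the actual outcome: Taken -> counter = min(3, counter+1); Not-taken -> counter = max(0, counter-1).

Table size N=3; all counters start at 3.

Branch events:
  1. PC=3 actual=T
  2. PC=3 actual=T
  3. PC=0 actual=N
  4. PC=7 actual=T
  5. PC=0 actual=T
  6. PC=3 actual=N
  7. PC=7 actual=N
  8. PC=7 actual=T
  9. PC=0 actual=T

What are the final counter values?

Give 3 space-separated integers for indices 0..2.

Answer: 3 3 3

Derivation:
Ev 1: PC=3 idx=0 pred=T actual=T -> ctr[0]=3
Ev 2: PC=3 idx=0 pred=T actual=T -> ctr[0]=3
Ev 3: PC=0 idx=0 pred=T actual=N -> ctr[0]=2
Ev 4: PC=7 idx=1 pred=T actual=T -> ctr[1]=3
Ev 5: PC=0 idx=0 pred=T actual=T -> ctr[0]=3
Ev 6: PC=3 idx=0 pred=T actual=N -> ctr[0]=2
Ev 7: PC=7 idx=1 pred=T actual=N -> ctr[1]=2
Ev 8: PC=7 idx=1 pred=T actual=T -> ctr[1]=3
Ev 9: PC=0 idx=0 pred=T actual=T -> ctr[0]=3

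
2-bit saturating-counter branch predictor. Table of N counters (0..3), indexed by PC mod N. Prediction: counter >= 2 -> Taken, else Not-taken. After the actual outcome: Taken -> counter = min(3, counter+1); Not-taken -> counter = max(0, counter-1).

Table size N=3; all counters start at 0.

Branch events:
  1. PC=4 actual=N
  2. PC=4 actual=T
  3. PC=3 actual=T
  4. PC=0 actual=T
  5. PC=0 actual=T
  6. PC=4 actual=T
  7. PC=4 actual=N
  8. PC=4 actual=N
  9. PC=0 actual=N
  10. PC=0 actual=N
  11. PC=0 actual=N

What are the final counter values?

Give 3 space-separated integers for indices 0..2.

Ev 1: PC=4 idx=1 pred=N actual=N -> ctr[1]=0
Ev 2: PC=4 idx=1 pred=N actual=T -> ctr[1]=1
Ev 3: PC=3 idx=0 pred=N actual=T -> ctr[0]=1
Ev 4: PC=0 idx=0 pred=N actual=T -> ctr[0]=2
Ev 5: PC=0 idx=0 pred=T actual=T -> ctr[0]=3
Ev 6: PC=4 idx=1 pred=N actual=T -> ctr[1]=2
Ev 7: PC=4 idx=1 pred=T actual=N -> ctr[1]=1
Ev 8: PC=4 idx=1 pred=N actual=N -> ctr[1]=0
Ev 9: PC=0 idx=0 pred=T actual=N -> ctr[0]=2
Ev 10: PC=0 idx=0 pred=T actual=N -> ctr[0]=1
Ev 11: PC=0 idx=0 pred=N actual=N -> ctr[0]=0

Answer: 0 0 0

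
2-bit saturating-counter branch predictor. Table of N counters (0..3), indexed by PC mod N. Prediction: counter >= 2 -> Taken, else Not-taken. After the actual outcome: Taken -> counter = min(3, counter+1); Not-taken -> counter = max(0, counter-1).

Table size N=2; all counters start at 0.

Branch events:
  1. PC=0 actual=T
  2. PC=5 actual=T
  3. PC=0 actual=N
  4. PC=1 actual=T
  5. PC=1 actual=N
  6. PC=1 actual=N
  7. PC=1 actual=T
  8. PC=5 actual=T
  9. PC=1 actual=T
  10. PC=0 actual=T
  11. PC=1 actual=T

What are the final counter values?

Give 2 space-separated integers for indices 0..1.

Answer: 1 3

Derivation:
Ev 1: PC=0 idx=0 pred=N actual=T -> ctr[0]=1
Ev 2: PC=5 idx=1 pred=N actual=T -> ctr[1]=1
Ev 3: PC=0 idx=0 pred=N actual=N -> ctr[0]=0
Ev 4: PC=1 idx=1 pred=N actual=T -> ctr[1]=2
Ev 5: PC=1 idx=1 pred=T actual=N -> ctr[1]=1
Ev 6: PC=1 idx=1 pred=N actual=N -> ctr[1]=0
Ev 7: PC=1 idx=1 pred=N actual=T -> ctr[1]=1
Ev 8: PC=5 idx=1 pred=N actual=T -> ctr[1]=2
Ev 9: PC=1 idx=1 pred=T actual=T -> ctr[1]=3
Ev 10: PC=0 idx=0 pred=N actual=T -> ctr[0]=1
Ev 11: PC=1 idx=1 pred=T actual=T -> ctr[1]=3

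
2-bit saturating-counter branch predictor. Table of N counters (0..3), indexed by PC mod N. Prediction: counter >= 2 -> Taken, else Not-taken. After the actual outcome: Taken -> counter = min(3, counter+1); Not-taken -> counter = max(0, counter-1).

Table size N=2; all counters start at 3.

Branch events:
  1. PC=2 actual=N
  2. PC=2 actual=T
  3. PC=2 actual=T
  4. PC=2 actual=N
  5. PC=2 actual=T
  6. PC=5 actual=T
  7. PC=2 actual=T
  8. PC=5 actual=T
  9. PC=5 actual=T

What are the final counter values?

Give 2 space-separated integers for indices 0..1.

Answer: 3 3

Derivation:
Ev 1: PC=2 idx=0 pred=T actual=N -> ctr[0]=2
Ev 2: PC=2 idx=0 pred=T actual=T -> ctr[0]=3
Ev 3: PC=2 idx=0 pred=T actual=T -> ctr[0]=3
Ev 4: PC=2 idx=0 pred=T actual=N -> ctr[0]=2
Ev 5: PC=2 idx=0 pred=T actual=T -> ctr[0]=3
Ev 6: PC=5 idx=1 pred=T actual=T -> ctr[1]=3
Ev 7: PC=2 idx=0 pred=T actual=T -> ctr[0]=3
Ev 8: PC=5 idx=1 pred=T actual=T -> ctr[1]=3
Ev 9: PC=5 idx=1 pred=T actual=T -> ctr[1]=3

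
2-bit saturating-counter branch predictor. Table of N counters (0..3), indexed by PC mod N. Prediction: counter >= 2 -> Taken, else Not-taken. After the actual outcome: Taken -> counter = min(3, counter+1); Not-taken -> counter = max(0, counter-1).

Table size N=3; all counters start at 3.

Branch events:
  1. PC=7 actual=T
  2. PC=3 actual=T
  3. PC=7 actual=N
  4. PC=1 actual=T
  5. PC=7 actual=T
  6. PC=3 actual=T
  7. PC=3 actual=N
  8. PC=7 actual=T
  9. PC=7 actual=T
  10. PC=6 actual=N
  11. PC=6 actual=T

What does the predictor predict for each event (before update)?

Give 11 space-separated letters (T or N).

Answer: T T T T T T T T T T N

Derivation:
Ev 1: PC=7 idx=1 pred=T actual=T -> ctr[1]=3
Ev 2: PC=3 idx=0 pred=T actual=T -> ctr[0]=3
Ev 3: PC=7 idx=1 pred=T actual=N -> ctr[1]=2
Ev 4: PC=1 idx=1 pred=T actual=T -> ctr[1]=3
Ev 5: PC=7 idx=1 pred=T actual=T -> ctr[1]=3
Ev 6: PC=3 idx=0 pred=T actual=T -> ctr[0]=3
Ev 7: PC=3 idx=0 pred=T actual=N -> ctr[0]=2
Ev 8: PC=7 idx=1 pred=T actual=T -> ctr[1]=3
Ev 9: PC=7 idx=1 pred=T actual=T -> ctr[1]=3
Ev 10: PC=6 idx=0 pred=T actual=N -> ctr[0]=1
Ev 11: PC=6 idx=0 pred=N actual=T -> ctr[0]=2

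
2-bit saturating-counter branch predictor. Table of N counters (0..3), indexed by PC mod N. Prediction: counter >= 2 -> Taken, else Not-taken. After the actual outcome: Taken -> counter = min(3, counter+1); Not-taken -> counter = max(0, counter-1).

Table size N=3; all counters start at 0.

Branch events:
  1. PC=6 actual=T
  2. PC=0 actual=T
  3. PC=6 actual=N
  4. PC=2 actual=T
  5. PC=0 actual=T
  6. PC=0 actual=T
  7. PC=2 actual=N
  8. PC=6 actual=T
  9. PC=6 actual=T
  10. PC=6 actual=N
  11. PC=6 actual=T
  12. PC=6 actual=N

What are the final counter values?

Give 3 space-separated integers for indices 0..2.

Ev 1: PC=6 idx=0 pred=N actual=T -> ctr[0]=1
Ev 2: PC=0 idx=0 pred=N actual=T -> ctr[0]=2
Ev 3: PC=6 idx=0 pred=T actual=N -> ctr[0]=1
Ev 4: PC=2 idx=2 pred=N actual=T -> ctr[2]=1
Ev 5: PC=0 idx=0 pred=N actual=T -> ctr[0]=2
Ev 6: PC=0 idx=0 pred=T actual=T -> ctr[0]=3
Ev 7: PC=2 idx=2 pred=N actual=N -> ctr[2]=0
Ev 8: PC=6 idx=0 pred=T actual=T -> ctr[0]=3
Ev 9: PC=6 idx=0 pred=T actual=T -> ctr[0]=3
Ev 10: PC=6 idx=0 pred=T actual=N -> ctr[0]=2
Ev 11: PC=6 idx=0 pred=T actual=T -> ctr[0]=3
Ev 12: PC=6 idx=0 pred=T actual=N -> ctr[0]=2

Answer: 2 0 0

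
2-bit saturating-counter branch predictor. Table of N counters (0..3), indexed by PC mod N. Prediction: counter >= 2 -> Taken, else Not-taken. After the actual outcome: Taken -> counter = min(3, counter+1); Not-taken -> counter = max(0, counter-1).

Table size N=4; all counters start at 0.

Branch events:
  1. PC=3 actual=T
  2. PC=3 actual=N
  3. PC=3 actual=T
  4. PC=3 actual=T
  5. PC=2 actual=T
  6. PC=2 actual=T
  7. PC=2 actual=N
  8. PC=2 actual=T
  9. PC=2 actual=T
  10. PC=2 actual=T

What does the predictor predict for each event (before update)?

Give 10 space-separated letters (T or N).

Ev 1: PC=3 idx=3 pred=N actual=T -> ctr[3]=1
Ev 2: PC=3 idx=3 pred=N actual=N -> ctr[3]=0
Ev 3: PC=3 idx=3 pred=N actual=T -> ctr[3]=1
Ev 4: PC=3 idx=3 pred=N actual=T -> ctr[3]=2
Ev 5: PC=2 idx=2 pred=N actual=T -> ctr[2]=1
Ev 6: PC=2 idx=2 pred=N actual=T -> ctr[2]=2
Ev 7: PC=2 idx=2 pred=T actual=N -> ctr[2]=1
Ev 8: PC=2 idx=2 pred=N actual=T -> ctr[2]=2
Ev 9: PC=2 idx=2 pred=T actual=T -> ctr[2]=3
Ev 10: PC=2 idx=2 pred=T actual=T -> ctr[2]=3

Answer: N N N N N N T N T T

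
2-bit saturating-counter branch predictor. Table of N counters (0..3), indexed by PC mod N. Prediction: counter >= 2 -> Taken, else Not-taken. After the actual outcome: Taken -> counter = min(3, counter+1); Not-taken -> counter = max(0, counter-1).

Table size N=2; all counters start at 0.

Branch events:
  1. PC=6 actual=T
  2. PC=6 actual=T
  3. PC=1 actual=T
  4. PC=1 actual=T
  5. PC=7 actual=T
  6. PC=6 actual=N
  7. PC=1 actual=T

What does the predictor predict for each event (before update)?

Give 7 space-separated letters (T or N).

Ev 1: PC=6 idx=0 pred=N actual=T -> ctr[0]=1
Ev 2: PC=6 idx=0 pred=N actual=T -> ctr[0]=2
Ev 3: PC=1 idx=1 pred=N actual=T -> ctr[1]=1
Ev 4: PC=1 idx=1 pred=N actual=T -> ctr[1]=2
Ev 5: PC=7 idx=1 pred=T actual=T -> ctr[1]=3
Ev 6: PC=6 idx=0 pred=T actual=N -> ctr[0]=1
Ev 7: PC=1 idx=1 pred=T actual=T -> ctr[1]=3

Answer: N N N N T T T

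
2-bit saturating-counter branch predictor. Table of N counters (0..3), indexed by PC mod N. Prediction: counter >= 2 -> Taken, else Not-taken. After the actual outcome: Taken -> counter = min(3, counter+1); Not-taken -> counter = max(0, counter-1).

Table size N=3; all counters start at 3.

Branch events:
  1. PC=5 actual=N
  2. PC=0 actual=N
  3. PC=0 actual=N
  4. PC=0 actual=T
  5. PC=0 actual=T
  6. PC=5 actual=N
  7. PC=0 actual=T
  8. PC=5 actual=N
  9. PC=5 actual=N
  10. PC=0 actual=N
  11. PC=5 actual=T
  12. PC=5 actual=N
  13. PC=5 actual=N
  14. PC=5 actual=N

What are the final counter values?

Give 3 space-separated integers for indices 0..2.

Answer: 2 3 0

Derivation:
Ev 1: PC=5 idx=2 pred=T actual=N -> ctr[2]=2
Ev 2: PC=0 idx=0 pred=T actual=N -> ctr[0]=2
Ev 3: PC=0 idx=0 pred=T actual=N -> ctr[0]=1
Ev 4: PC=0 idx=0 pred=N actual=T -> ctr[0]=2
Ev 5: PC=0 idx=0 pred=T actual=T -> ctr[0]=3
Ev 6: PC=5 idx=2 pred=T actual=N -> ctr[2]=1
Ev 7: PC=0 idx=0 pred=T actual=T -> ctr[0]=3
Ev 8: PC=5 idx=2 pred=N actual=N -> ctr[2]=0
Ev 9: PC=5 idx=2 pred=N actual=N -> ctr[2]=0
Ev 10: PC=0 idx=0 pred=T actual=N -> ctr[0]=2
Ev 11: PC=5 idx=2 pred=N actual=T -> ctr[2]=1
Ev 12: PC=5 idx=2 pred=N actual=N -> ctr[2]=0
Ev 13: PC=5 idx=2 pred=N actual=N -> ctr[2]=0
Ev 14: PC=5 idx=2 pred=N actual=N -> ctr[2]=0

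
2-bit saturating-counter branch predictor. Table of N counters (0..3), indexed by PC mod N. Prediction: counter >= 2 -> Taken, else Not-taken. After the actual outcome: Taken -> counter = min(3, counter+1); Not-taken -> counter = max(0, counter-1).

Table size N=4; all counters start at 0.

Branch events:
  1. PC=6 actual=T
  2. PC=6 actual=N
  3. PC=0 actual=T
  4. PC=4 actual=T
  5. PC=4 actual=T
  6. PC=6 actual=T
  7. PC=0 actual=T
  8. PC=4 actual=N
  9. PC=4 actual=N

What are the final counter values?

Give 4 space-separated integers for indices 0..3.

Answer: 1 0 1 0

Derivation:
Ev 1: PC=6 idx=2 pred=N actual=T -> ctr[2]=1
Ev 2: PC=6 idx=2 pred=N actual=N -> ctr[2]=0
Ev 3: PC=0 idx=0 pred=N actual=T -> ctr[0]=1
Ev 4: PC=4 idx=0 pred=N actual=T -> ctr[0]=2
Ev 5: PC=4 idx=0 pred=T actual=T -> ctr[0]=3
Ev 6: PC=6 idx=2 pred=N actual=T -> ctr[2]=1
Ev 7: PC=0 idx=0 pred=T actual=T -> ctr[0]=3
Ev 8: PC=4 idx=0 pred=T actual=N -> ctr[0]=2
Ev 9: PC=4 idx=0 pred=T actual=N -> ctr[0]=1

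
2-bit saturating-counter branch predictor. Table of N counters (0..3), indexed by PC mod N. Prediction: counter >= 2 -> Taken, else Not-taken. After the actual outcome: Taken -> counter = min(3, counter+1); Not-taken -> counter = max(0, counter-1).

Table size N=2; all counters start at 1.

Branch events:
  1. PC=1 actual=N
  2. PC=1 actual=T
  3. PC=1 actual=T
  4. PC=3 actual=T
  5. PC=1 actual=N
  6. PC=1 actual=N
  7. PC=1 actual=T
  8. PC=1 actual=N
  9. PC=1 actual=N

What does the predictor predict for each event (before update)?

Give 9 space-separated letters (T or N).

Answer: N N N T T T N T N

Derivation:
Ev 1: PC=1 idx=1 pred=N actual=N -> ctr[1]=0
Ev 2: PC=1 idx=1 pred=N actual=T -> ctr[1]=1
Ev 3: PC=1 idx=1 pred=N actual=T -> ctr[1]=2
Ev 4: PC=3 idx=1 pred=T actual=T -> ctr[1]=3
Ev 5: PC=1 idx=1 pred=T actual=N -> ctr[1]=2
Ev 6: PC=1 idx=1 pred=T actual=N -> ctr[1]=1
Ev 7: PC=1 idx=1 pred=N actual=T -> ctr[1]=2
Ev 8: PC=1 idx=1 pred=T actual=N -> ctr[1]=1
Ev 9: PC=1 idx=1 pred=N actual=N -> ctr[1]=0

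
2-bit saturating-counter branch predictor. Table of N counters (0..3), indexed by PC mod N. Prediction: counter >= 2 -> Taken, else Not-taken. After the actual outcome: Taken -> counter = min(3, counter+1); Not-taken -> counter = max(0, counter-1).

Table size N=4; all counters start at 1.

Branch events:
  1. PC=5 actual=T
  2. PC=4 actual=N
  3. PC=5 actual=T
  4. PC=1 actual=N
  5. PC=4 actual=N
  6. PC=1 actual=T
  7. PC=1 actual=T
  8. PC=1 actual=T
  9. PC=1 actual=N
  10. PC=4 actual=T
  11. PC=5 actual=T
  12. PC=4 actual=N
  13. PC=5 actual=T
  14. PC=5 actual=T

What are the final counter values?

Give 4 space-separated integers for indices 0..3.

Ev 1: PC=5 idx=1 pred=N actual=T -> ctr[1]=2
Ev 2: PC=4 idx=0 pred=N actual=N -> ctr[0]=0
Ev 3: PC=5 idx=1 pred=T actual=T -> ctr[1]=3
Ev 4: PC=1 idx=1 pred=T actual=N -> ctr[1]=2
Ev 5: PC=4 idx=0 pred=N actual=N -> ctr[0]=0
Ev 6: PC=1 idx=1 pred=T actual=T -> ctr[1]=3
Ev 7: PC=1 idx=1 pred=T actual=T -> ctr[1]=3
Ev 8: PC=1 idx=1 pred=T actual=T -> ctr[1]=3
Ev 9: PC=1 idx=1 pred=T actual=N -> ctr[1]=2
Ev 10: PC=4 idx=0 pred=N actual=T -> ctr[0]=1
Ev 11: PC=5 idx=1 pred=T actual=T -> ctr[1]=3
Ev 12: PC=4 idx=0 pred=N actual=N -> ctr[0]=0
Ev 13: PC=5 idx=1 pred=T actual=T -> ctr[1]=3
Ev 14: PC=5 idx=1 pred=T actual=T -> ctr[1]=3

Answer: 0 3 1 1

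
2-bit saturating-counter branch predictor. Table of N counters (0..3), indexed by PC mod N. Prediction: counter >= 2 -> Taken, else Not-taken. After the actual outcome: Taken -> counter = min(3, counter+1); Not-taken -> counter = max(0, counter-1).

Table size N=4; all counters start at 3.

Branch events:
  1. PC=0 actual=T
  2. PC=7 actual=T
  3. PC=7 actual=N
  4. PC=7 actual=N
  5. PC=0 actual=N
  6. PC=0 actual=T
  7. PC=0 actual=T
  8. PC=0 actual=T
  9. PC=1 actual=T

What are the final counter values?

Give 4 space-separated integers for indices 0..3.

Answer: 3 3 3 1

Derivation:
Ev 1: PC=0 idx=0 pred=T actual=T -> ctr[0]=3
Ev 2: PC=7 idx=3 pred=T actual=T -> ctr[3]=3
Ev 3: PC=7 idx=3 pred=T actual=N -> ctr[3]=2
Ev 4: PC=7 idx=3 pred=T actual=N -> ctr[3]=1
Ev 5: PC=0 idx=0 pred=T actual=N -> ctr[0]=2
Ev 6: PC=0 idx=0 pred=T actual=T -> ctr[0]=3
Ev 7: PC=0 idx=0 pred=T actual=T -> ctr[0]=3
Ev 8: PC=0 idx=0 pred=T actual=T -> ctr[0]=3
Ev 9: PC=1 idx=1 pred=T actual=T -> ctr[1]=3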